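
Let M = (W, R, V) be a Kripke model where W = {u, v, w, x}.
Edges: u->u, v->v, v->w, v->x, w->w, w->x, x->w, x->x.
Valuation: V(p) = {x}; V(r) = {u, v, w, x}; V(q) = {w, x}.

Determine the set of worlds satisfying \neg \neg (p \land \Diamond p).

x

Let φ = \neg \neg (p \land \Diamond p). Evaluate φ at each world:
  u (successors {u}): φ is false.
  v (successors {v, w, x}): φ is false.
  w (successors {w, x}): φ is false.
  x (successors {w, x}): φ is true.
For instance, at x:
  At x: \neg (p \land \Diamond p) is false, so \neg \neg (p \land \Diamond p) is true.
    At x: p \land \Diamond p is true, so \neg (p \land \Diamond p) is false.
      At x: p is true, \Diamond p is true, so p \land \Diamond p is true.
Satisfying worlds: {x}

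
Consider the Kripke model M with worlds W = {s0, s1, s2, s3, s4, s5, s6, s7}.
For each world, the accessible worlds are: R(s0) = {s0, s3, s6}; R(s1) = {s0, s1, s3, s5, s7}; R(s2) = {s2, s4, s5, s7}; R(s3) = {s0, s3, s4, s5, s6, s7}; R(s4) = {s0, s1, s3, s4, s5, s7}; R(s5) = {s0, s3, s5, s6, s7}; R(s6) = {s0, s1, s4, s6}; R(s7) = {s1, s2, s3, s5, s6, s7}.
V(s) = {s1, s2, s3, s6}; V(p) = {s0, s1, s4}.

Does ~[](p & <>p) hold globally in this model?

Let φ = ~[](p & <>p). Evaluate φ at each world:
  s0 (successors {s0, s3, s6}): φ is true.
  s1 (successors {s0, s1, s3, s5, s7}): φ is true.
  s2 (successors {s2, s4, s5, s7}): φ is true.
  s3 (successors {s0, s3, s4, s5, s6, s7}): φ is true.
  s4 (successors {s0, s1, s3, s4, s5, s7}): φ is true.
  s5 (successors {s0, s3, s5, s6, s7}): φ is true.
  s6 (successors {s0, s1, s4, s6}): φ is true.
  s7 (successors {s1, s2, s3, s5, s6, s7}): φ is true.
For instance, at s2:
  At s2: [](p & <>p) is false, so ~[](p & <>p) is true.
    At s2: [](p & <>p) requires p & <>p at every successor {s2, s4, s5, s7}.
      p & <>p fails at s2, so [](p & <>p) is false at s2.

Yes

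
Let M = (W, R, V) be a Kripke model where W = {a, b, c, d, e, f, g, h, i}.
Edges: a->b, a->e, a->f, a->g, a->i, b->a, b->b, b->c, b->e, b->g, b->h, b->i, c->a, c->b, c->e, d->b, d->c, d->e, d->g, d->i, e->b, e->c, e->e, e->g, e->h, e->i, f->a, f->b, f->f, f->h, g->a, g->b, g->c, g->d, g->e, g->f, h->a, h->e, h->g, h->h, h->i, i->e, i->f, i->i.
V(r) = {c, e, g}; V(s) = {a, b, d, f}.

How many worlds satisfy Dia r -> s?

Recall that Dia ψ holds at a world iff ψ holds at some accessible world.
Let φ = Dia r -> s. Evaluate φ at each world:
  a (successors {b, e, f, g, i}): φ is true.
  b (successors {a, b, c, e, g, h, i}): φ is true.
  c (successors {a, b, e}): φ is false.
  d (successors {b, c, e, g, i}): φ is true.
  e (successors {b, c, e, g, h, i}): φ is false.
  f (successors {a, b, f, h}): φ is true.
  g (successors {a, b, c, d, e, f}): φ is false.
  h (successors {a, e, g, h, i}): φ is false.
  i (successors {e, f, i}): φ is false.
For instance, at h:
  At h: Dia r is true, s is false, so Dia r -> s is false.
    At h: Dia r requires r at some successor in {a, e, g, h, i}.
      r holds at e, so Dia r is true at h.
Satisfying worlds: {a, b, d, f}

4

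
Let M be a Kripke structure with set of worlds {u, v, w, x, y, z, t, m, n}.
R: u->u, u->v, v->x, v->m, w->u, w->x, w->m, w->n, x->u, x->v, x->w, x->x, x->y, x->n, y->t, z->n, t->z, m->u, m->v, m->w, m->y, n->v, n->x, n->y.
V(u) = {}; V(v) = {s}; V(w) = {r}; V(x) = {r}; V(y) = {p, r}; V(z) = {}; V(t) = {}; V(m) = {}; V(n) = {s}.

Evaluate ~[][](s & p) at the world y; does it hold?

Recall that []ψ holds at a world iff ψ holds at every accessible world, and <>ψ holds iff ψ holds at some accessible world.
At y: [][](s & p) is false, so ~[][](s & p) is true.
  At y: [][](s & p) requires [](s & p) at every successor {t}.
    [](s & p) fails at t, so [][](s & p) is false at y.
      At t: [](s & p) requires s & p at every successor {z}.
        s & p fails at z, so [](s & p) is false at t.

Yes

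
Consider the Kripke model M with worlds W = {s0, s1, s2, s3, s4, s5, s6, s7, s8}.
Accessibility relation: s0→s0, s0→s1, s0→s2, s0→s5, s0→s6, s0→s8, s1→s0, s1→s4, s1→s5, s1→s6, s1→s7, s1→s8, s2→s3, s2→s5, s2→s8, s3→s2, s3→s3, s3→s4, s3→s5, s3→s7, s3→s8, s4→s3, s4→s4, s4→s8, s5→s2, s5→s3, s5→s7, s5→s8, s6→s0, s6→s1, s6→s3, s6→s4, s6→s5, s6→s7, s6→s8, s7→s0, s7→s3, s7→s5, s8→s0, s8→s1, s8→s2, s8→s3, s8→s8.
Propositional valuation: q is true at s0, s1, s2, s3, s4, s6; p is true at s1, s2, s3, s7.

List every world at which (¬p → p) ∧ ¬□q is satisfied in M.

s1, s2, s3, s7

Let φ = (¬p → p) ∧ ¬□q. Evaluate φ at each world:
  s0 (successors {s0, s1, s2, s5, s6, s8}): φ is false.
  s1 (successors {s0, s4, s5, s6, s7, s8}): φ is true.
  s2 (successors {s3, s5, s8}): φ is true.
  s3 (successors {s2, s3, s4, s5, s7, s8}): φ is true.
  s4 (successors {s3, s4, s8}): φ is false.
  s5 (successors {s2, s3, s7, s8}): φ is false.
  s6 (successors {s0, s1, s3, s4, s5, s7, s8}): φ is false.
  s7 (successors {s0, s3, s5}): φ is true.
  s8 (successors {s0, s1, s2, s3, s8}): φ is false.
For instance, at s3:
  At s3: ¬p → p is true, ¬□q is true, so (¬p → p) ∧ ¬□q is true.
    At s3: □q is false, so ¬□q is true.
      At s3: □q requires q at every successor {s2, s3, s4, s5, s7, s8}.
        q fails at s5, so □q is false at s3.
Satisfying worlds: {s1, s2, s3, s7}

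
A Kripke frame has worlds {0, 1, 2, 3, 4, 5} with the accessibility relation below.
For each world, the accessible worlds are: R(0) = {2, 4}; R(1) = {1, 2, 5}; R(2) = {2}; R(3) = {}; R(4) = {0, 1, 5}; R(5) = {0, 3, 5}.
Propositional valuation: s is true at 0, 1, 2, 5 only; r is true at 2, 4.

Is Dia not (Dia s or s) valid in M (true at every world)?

No

Let φ = Dia not (Dia s or s). Evaluate φ at each world:
  0 (successors {2, 4}): φ is false.
  1 (successors {1, 2, 5}): φ is false.
  2 (successors {2}): φ is false.
  3 (successors ∅): φ is false.
  4 (successors {0, 1, 5}): φ is false.
  5 (successors {0, 3, 5}): φ is true.
Detail at 0 (counterexample):
  At 0: Dia not (Dia s or s) requires not (Dia s or s) at some successor in {2, 4}.
    At 2: not (Dia s or s) is false.
    At 4: not (Dia s or s) is false.
  So Dia not (Dia s or s) is false at 0.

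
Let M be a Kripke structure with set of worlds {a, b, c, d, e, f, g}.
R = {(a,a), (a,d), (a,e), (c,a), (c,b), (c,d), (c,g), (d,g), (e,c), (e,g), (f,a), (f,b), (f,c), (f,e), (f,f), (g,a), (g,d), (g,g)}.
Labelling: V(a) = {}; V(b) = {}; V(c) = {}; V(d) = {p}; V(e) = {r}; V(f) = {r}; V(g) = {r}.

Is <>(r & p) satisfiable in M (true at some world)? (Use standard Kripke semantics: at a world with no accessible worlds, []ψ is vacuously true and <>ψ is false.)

No

Let φ = <>(r & p). Evaluate φ at each world:
  a (successors {a, d, e}): φ is false.
  b (successors ∅): φ is false.
  c (successors {a, b, d, g}): φ is false.
  d (successors {g}): φ is false.
  e (successors {c, g}): φ is false.
  f (successors {a, b, c, e, f}): φ is false.
  g (successors {a, d, g}): φ is false.
For instance, at d:
  At d: <>(r & p) requires r & p at some successor in {g}.
    At g: r & p is false.
  So <>(r & p) is false at d.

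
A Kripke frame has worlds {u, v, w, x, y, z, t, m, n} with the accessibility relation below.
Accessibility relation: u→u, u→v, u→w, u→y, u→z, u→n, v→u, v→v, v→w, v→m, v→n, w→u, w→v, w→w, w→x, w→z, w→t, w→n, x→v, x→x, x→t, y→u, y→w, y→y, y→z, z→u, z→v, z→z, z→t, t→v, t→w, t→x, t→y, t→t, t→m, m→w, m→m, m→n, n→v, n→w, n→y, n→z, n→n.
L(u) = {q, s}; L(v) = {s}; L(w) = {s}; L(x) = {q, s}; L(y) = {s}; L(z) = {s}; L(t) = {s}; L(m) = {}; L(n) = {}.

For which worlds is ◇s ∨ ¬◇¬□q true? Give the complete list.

Let φ = ◇s ∨ ¬◇¬□q. Evaluate φ at each world:
  u (successors {u, v, w, y, z, n}): φ is true.
  v (successors {u, v, w, m, n}): φ is true.
  w (successors {u, v, w, x, z, t, n}): φ is true.
  x (successors {v, x, t}): φ is true.
  y (successors {u, w, y, z}): φ is true.
  z (successors {u, v, z, t}): φ is true.
  t (successors {v, w, x, y, t, m}): φ is true.
  m (successors {w, m, n}): φ is true.
  n (successors {v, w, y, z, n}): φ is true.
For instance, at x:
  At x: ◇s is true, ¬◇¬□q is false, so ◇s ∨ ¬◇¬□q is true.
    At x: ◇s requires s at some successor in {v, x, t}.
      s holds at v, so ◇s is true at x.
    At x: ◇¬□q is true, so ¬◇¬□q is false.
      At x: ◇¬□q requires ¬□q at some successor in {v, x, t}.
        ¬□q holds at v, so ◇¬□q is true at x.
Satisfying worlds: {u, v, w, x, y, z, t, m, n}

u, v, w, x, y, z, t, m, n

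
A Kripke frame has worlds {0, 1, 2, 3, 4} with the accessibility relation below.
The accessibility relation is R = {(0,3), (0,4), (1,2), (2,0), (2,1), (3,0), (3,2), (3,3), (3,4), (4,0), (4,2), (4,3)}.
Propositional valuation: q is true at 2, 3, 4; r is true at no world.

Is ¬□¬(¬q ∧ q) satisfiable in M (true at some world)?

No

Let φ = ¬□¬(¬q ∧ q). Evaluate φ at each world:
  0 (successors {3, 4}): φ is false.
  1 (successors {2}): φ is false.
  2 (successors {0, 1}): φ is false.
  3 (successors {0, 2, 3, 4}): φ is false.
  4 (successors {0, 2, 3}): φ is false.
For instance, at 1:
  At 1: □¬(¬q ∧ q) is true, so ¬□¬(¬q ∧ q) is false.
    At 1: □¬(¬q ∧ q) requires ¬(¬q ∧ q) at every successor {2}.
      At 2: ¬(¬q ∧ q) is true.
    So □¬(¬q ∧ q) is true at 1.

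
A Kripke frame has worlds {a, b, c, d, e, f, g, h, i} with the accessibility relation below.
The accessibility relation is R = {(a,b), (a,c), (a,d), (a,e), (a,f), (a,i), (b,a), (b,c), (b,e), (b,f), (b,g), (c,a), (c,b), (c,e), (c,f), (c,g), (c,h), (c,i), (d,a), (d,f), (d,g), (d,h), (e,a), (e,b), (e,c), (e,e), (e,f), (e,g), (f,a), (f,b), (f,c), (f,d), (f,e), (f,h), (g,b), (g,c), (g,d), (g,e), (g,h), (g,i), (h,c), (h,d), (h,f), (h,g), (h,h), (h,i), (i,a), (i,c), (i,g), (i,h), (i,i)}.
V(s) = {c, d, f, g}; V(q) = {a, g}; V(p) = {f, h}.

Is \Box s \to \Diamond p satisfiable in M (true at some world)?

Let φ = \Box s \to \Diamond p. Evaluate φ at each world:
  a (successors {b, c, d, e, f, i}): φ is true.
  b (successors {a, c, e, f, g}): φ is true.
  c (successors {a, b, e, f, g, h, i}): φ is true.
  d (successors {a, f, g, h}): φ is true.
  e (successors {a, b, c, e, f, g}): φ is true.
  f (successors {a, b, c, d, e, h}): φ is true.
  g (successors {b, c, d, e, h, i}): φ is true.
  h (successors {c, d, f, g, h, i}): φ is true.
  i (successors {a, c, g, h, i}): φ is true.
Detail at a (witness):
  At a: \Box s is false, \Diamond p is true, so \Box s \to \Diamond p is true.
    At a: \Box s requires s at every successor {b, c, d, e, f, i}.
      s fails at b, so \Box s is false at a.
    At a: \Diamond p requires p at some successor in {b, c, d, e, f, i}.
      p holds at f, so \Diamond p is true at a.

Yes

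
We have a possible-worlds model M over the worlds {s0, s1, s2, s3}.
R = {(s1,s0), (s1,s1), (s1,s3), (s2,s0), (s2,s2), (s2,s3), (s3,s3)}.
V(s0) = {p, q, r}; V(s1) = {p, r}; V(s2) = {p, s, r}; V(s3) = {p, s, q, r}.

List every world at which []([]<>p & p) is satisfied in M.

s0, s3

Recall that []ψ holds at a world iff ψ holds at every accessible world, and <>ψ holds iff ψ holds at some accessible world.
Let φ = []([]<>p & p). Evaluate φ at each world:
  s0 (successors ∅): φ is true.
  s1 (successors {s0, s1, s3}): φ is false.
  s2 (successors {s0, s2, s3}): φ is false.
  s3 (successors {s3}): φ is true.
For instance, at s3:
  At s3: []([]<>p & p) requires []<>p & p at every successor {s3}.
      At s3: []<>p is true, p is true, so []<>p & p is true.
  So []([]<>p & p) is true at s3.
Satisfying worlds: {s0, s3}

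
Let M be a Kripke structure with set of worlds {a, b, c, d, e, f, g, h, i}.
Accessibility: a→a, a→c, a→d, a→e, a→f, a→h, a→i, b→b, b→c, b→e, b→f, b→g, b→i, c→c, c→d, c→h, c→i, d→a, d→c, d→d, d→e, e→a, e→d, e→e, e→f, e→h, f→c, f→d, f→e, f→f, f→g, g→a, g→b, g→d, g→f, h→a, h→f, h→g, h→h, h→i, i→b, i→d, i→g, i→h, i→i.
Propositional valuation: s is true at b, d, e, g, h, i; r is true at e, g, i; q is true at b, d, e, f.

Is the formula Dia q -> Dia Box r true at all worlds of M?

No

Recall that Box ψ holds at a world iff ψ holds at every accessible world, and Dia ψ holds iff ψ holds at some accessible world.
Let φ = Dia q -> Dia Box r. Evaluate φ at each world:
  a (successors {a, c, d, e, f, h, i}): φ is false.
  b (successors {b, c, e, f, g, i}): φ is false.
  c (successors {c, d, h, i}): φ is false.
  d (successors {a, c, d, e}): φ is false.
  e (successors {a, d, e, f, h}): φ is false.
  f (successors {c, d, e, f, g}): φ is false.
  g (successors {a, b, d, f}): φ is false.
  h (successors {a, f, g, h, i}): φ is false.
  i (successors {b, d, g, h, i}): φ is false.
Detail at a (counterexample):
  At a: Dia q is true, Dia Box r is false, so Dia q -> Dia Box r is false.
    At a: Dia q requires q at some successor in {a, c, d, e, f, h, i}.
      q holds at d, so Dia q is true at a.
    At a: Dia Box r requires Box r at some successor in {a, c, d, e, f, h, i}.
      At a: Box r is false.
      At c: Box r is false.
      At d: Box r is false.
      At e: Box r is false.
      At f: Box r is false.
      At h: Box r is false.
      At i: Box r is false.
    So Dia Box r is false at a.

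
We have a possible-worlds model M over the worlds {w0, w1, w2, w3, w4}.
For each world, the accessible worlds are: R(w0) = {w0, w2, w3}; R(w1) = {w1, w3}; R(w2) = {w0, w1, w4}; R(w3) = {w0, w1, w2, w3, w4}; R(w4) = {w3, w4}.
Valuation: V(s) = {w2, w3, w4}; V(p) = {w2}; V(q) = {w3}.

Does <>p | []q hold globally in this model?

No

Let φ = <>p | []q. Evaluate φ at each world:
  w0 (successors {w0, w2, w3}): φ is true.
  w1 (successors {w1, w3}): φ is false.
  w2 (successors {w0, w1, w4}): φ is false.
  w3 (successors {w0, w1, w2, w3, w4}): φ is true.
  w4 (successors {w3, w4}): φ is false.
Detail at w1 (counterexample):
  At w1: <>p is false, []q is false, so <>p | []q is false.
    At w1: <>p requires p at some successor in {w1, w3}.
      At w1: p is false.
      At w3: p is false.
    So <>p is false at w1.
    At w1: []q requires q at every successor {w1, w3}.
      q fails at w1, so []q is false at w1.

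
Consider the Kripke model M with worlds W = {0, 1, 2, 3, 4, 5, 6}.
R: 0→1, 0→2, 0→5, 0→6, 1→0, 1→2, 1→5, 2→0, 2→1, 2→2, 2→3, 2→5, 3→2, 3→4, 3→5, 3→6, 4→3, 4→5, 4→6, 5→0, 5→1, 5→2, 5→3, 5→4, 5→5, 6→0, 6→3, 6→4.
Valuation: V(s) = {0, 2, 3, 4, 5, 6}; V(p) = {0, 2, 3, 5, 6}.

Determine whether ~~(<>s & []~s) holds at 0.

Recall that []ψ holds at a world iff ψ holds at every accessible world, and <>ψ holds iff ψ holds at some accessible world.
At 0: ~(<>s & []~s) is true, so ~~(<>s & []~s) is false.
  At 0: <>s & []~s is false, so ~(<>s & []~s) is true.
    At 0: <>s is true, []~s is false, so <>s & []~s is false.
      At 0: <>s requires s at some successor in {1, 2, 5, 6}.
        s holds at 2, so <>s is true at 0.
      At 0: []~s requires ~s at every successor {1, 2, 5, 6}.
        ~s fails at 2, so []~s is false at 0.

No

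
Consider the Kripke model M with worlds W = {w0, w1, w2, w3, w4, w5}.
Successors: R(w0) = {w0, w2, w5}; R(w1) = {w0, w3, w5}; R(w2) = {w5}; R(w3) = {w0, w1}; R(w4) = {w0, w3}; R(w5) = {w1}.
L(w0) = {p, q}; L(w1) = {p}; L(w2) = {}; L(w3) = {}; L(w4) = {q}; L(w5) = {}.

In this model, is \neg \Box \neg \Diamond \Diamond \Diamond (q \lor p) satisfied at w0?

At w0: \Box \neg \Diamond \Diamond \Diamond (q \lor p) is false, so \neg \Box \neg \Diamond \Diamond \Diamond (q \lor p) is true.
  At w0: \Box \neg \Diamond \Diamond \Diamond (q \lor p) requires \neg \Diamond \Diamond \Diamond (q \lor p) at every successor {w0, w2, w5}.
    \neg \Diamond \Diamond \Diamond (q \lor p) fails at w0, so \Box \neg \Diamond \Diamond \Diamond (q \lor p) is false at w0.
      At w0: \Diamond \Diamond \Diamond (q \lor p) is true, so \neg \Diamond \Diamond \Diamond (q \lor p) is false.

Yes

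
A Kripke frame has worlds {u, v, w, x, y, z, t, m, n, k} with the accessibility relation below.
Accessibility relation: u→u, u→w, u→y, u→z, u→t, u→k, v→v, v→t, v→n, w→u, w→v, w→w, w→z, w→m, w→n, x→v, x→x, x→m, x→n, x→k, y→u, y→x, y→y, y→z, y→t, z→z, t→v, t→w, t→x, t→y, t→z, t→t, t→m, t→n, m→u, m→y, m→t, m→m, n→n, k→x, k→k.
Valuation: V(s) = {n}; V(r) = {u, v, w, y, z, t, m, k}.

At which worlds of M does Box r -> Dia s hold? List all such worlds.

v, w, x, y, t, n, k

Let φ = Box r -> Dia s. Evaluate φ at each world:
  u (successors {u, w, y, z, t, k}): φ is false.
  v (successors {v, t, n}): φ is true.
  w (successors {u, v, w, z, m, n}): φ is true.
  x (successors {v, x, m, n, k}): φ is true.
  y (successors {u, x, y, z, t}): φ is true.
  z (successors {z}): φ is false.
  t (successors {v, w, x, y, z, t, m, n}): φ is true.
  m (successors {u, y, t, m}): φ is false.
  n (successors {n}): φ is true.
  k (successors {x, k}): φ is true.
For instance, at v:
  At v: Box r is false, Dia s is true, so Box r -> Dia s is true.
    At v: Box r requires r at every successor {v, t, n}.
      r fails at n, so Box r is false at v.
    At v: Dia s requires s at some successor in {v, t, n}.
      s holds at n, so Dia s is true at v.
Satisfying worlds: {v, w, x, y, t, n, k}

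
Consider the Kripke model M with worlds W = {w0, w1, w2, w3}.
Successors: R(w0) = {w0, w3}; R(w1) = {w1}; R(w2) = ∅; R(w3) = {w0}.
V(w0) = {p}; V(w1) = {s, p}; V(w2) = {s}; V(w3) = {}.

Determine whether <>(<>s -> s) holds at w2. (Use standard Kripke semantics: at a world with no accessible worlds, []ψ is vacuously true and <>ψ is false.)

No

At w2: no accessible worlds, so <>(<>s -> s) is false.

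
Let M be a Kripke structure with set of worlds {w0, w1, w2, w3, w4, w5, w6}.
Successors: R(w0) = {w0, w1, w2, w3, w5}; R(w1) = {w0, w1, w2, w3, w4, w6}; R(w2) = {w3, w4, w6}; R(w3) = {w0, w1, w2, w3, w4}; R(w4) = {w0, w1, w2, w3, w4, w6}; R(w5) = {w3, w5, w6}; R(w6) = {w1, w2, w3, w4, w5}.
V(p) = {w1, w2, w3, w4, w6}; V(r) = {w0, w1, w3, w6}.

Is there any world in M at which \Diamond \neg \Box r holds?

Yes

Let φ = \Diamond \neg \Box r. Evaluate φ at each world:
  w0 (successors {w0, w1, w2, w3, w5}): φ is true.
  w1 (successors {w0, w1, w2, w3, w4, w6}): φ is true.
  w2 (successors {w3, w4, w6}): φ is true.
  w3 (successors {w0, w1, w2, w3, w4}): φ is true.
  w4 (successors {w0, w1, w2, w3, w4, w6}): φ is true.
  w5 (successors {w3, w5, w6}): φ is true.
  w6 (successors {w1, w2, w3, w4, w5}): φ is true.
Detail at w0 (witness):
  At w0: \Diamond \neg \Box r requires \neg \Box r at some successor in {w0, w1, w2, w3, w5}.
    \neg \Box r holds at w0, so \Diamond \neg \Box r is true at w0.
      At w0: \Box r is false, so \neg \Box r is true.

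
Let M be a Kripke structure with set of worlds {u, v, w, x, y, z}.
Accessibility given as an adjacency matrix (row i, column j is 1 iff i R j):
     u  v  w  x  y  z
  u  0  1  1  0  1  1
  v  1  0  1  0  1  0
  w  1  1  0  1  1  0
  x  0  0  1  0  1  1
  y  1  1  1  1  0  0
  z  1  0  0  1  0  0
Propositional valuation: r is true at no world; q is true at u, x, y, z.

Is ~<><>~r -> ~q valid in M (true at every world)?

Yes

Recall that <>ψ holds at a world iff ψ holds at some accessible world.
Let φ = ~<><>~r -> ~q. Evaluate φ at each world:
  u (successors {v, w, y, z}): φ is true.
  v (successors {u, w, y}): φ is true.
  w (successors {u, v, x, y}): φ is true.
  x (successors {w, y, z}): φ is true.
  y (successors {u, v, w, x}): φ is true.
  z (successors {u, x}): φ is true.
For instance, at w:
  At w: ~<><>~r is false, ~q is true, so ~<><>~r -> ~q is true.
    At w: <><>~r is true, so ~<><>~r is false.
      At w: <><>~r requires <>~r at some successor in {u, v, x, y}.
        <>~r holds at u, so <><>~r is true at w.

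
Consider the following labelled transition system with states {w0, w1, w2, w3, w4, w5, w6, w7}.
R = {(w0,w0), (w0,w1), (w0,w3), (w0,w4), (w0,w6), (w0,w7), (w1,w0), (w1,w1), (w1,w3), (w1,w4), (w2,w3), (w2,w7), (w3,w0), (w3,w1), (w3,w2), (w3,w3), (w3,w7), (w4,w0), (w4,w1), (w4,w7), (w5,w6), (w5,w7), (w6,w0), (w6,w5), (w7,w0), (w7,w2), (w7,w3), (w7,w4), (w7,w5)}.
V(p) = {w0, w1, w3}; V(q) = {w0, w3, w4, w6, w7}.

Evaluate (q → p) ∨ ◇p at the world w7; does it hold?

At w7: q → p is false, ◇p is true, so (q → p) ∨ ◇p is true.
  At w7: ◇p requires p at some successor in {w0, w2, w3, w4, w5}.
    p holds at w0, so ◇p is true at w7.

Yes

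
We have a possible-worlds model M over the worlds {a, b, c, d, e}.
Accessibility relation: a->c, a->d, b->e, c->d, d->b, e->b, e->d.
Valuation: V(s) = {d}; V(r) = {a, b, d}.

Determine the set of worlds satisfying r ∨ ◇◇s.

a, b, d

Let φ = r ∨ ◇◇s. Evaluate φ at each world:
  a (successors {c, d}): φ is true.
  b (successors {e}): φ is true.
  c (successors {d}): φ is false.
  d (successors {b}): φ is true.
  e (successors {b, d}): φ is false.
For instance, at b:
  At b: r is true, ◇◇s is true, so r ∨ ◇◇s is true.
    At b: ◇◇s requires ◇s at some successor in {e}.
      ◇s holds at e, so ◇◇s is true at b.
Satisfying worlds: {a, b, d}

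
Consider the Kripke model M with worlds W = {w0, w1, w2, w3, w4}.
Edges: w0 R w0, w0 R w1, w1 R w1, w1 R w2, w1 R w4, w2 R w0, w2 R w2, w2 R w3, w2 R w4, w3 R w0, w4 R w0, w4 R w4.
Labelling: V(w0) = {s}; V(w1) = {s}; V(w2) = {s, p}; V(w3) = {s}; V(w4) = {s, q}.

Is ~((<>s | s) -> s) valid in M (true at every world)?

Let φ = ~((<>s | s) -> s). Evaluate φ at each world:
  w0 (successors {w0, w1}): φ is false.
  w1 (successors {w1, w2, w4}): φ is false.
  w2 (successors {w0, w2, w3, w4}): φ is false.
  w3 (successors {w0}): φ is false.
  w4 (successors {w0, w4}): φ is false.
Detail at w0 (counterexample):
  At w0: (<>s | s) -> s is true, so ~((<>s | s) -> s) is false.
    At w0: <>s | s is true, s is true, so (<>s | s) -> s is true.
      At w0: <>s is true, s is true, so <>s | s is true.

No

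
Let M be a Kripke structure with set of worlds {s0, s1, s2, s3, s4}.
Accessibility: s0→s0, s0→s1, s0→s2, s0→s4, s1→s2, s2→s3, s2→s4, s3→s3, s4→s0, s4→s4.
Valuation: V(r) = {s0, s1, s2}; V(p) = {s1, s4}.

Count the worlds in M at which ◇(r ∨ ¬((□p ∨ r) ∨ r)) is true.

5

Recall that □ψ holds at a world iff ψ holds at every accessible world, and ◇ψ holds iff ψ holds at some accessible world.
Let φ = ◇(r ∨ ¬((□p ∨ r) ∨ r)). Evaluate φ at each world:
  s0 (successors {s0, s1, s2, s4}): φ is true.
  s1 (successors {s2}): φ is true.
  s2 (successors {s3, s4}): φ is true.
  s3 (successors {s3}): φ is true.
  s4 (successors {s0, s4}): φ is true.
For instance, at s4:
  At s4: ◇(r ∨ ¬((□p ∨ r) ∨ r)) requires r ∨ ¬((□p ∨ r) ∨ r) at some successor in {s0, s4}.
    r ∨ ¬((□p ∨ r) ∨ r) holds at s0, so ◇(r ∨ ¬((□p ∨ r) ∨ r)) is true at s4.
      At s0: r is true, ¬((□p ∨ r) ∨ r) is false, so r ∨ ¬((□p ∨ r) ∨ r) is true.
Satisfying worlds: {s0, s1, s2, s3, s4}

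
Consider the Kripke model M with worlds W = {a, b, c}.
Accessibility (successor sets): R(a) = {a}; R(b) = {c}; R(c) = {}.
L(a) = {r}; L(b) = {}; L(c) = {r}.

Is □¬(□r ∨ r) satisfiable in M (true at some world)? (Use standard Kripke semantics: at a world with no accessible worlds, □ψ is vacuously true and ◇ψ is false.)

Yes

Recall that □ψ holds at a world iff ψ holds at every accessible world, and ◇ψ holds iff ψ holds at some accessible world.
Let φ = □¬(□r ∨ r). Evaluate φ at each world:
  a (successors {a}): φ is false.
  b (successors {c}): φ is false.
  c (successors ∅): φ is true.
Detail at c (witness):
  At c: no accessible worlds, so □¬(□r ∨ r) holds vacuously.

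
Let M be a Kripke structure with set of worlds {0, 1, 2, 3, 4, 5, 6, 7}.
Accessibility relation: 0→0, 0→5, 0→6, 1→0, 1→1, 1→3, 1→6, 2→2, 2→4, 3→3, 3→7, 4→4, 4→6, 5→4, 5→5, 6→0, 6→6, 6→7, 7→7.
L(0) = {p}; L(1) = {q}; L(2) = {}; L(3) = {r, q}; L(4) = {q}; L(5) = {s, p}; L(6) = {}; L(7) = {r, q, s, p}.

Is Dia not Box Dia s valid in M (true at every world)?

Let φ = Dia not Box Dia s. Evaluate φ at each world:
  0 (successors {0, 5, 6}): φ is true.
  1 (successors {0, 1, 3, 6}): φ is true.
  2 (successors {2, 4}): φ is true.
  3 (successors {3, 7}): φ is false.
  4 (successors {4, 6}): φ is true.
  5 (successors {4, 5}): φ is true.
  6 (successors {0, 6, 7}): φ is false.
  7 (successors {7}): φ is false.
Detail at 3 (counterexample):
  At 3: Dia not Box Dia s requires not Box Dia s at some successor in {3, 7}.
    At 3: not Box Dia s is false.
    At 7: not Box Dia s is false.
  So Dia not Box Dia s is false at 3.

No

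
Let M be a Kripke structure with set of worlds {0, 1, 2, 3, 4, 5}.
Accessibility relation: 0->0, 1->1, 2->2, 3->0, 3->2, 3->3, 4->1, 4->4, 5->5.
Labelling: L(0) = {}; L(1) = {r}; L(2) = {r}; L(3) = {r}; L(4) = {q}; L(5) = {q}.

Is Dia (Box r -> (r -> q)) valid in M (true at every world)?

Let φ = Dia (Box r -> (r -> q)). Evaluate φ at each world:
  0 (successors {0}): φ is true.
  1 (successors {1}): φ is false.
  2 (successors {2}): φ is false.
  3 (successors {0, 2, 3}): φ is true.
  4 (successors {1, 4}): φ is true.
  5 (successors {5}): φ is true.
Detail at 1 (counterexample):
  At 1: Dia (Box r -> (r -> q)) requires Box r -> (r -> q) at some successor in {1}.
    At 1: Box r -> (r -> q) is false.
  So Dia (Box r -> (r -> q)) is false at 1.

No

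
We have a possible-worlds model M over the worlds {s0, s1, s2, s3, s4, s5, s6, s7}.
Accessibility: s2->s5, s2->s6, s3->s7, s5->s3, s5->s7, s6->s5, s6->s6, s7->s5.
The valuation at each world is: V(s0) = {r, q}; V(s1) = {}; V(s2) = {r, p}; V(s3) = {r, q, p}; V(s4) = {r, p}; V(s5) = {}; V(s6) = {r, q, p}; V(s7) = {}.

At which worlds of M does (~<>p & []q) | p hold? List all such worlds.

s0, s1, s2, s3, s4, s6

Let φ = (~<>p & []q) | p. Evaluate φ at each world:
  s0 (successors ∅): φ is true.
  s1 (successors ∅): φ is true.
  s2 (successors {s5, s6}): φ is true.
  s3 (successors {s7}): φ is true.
  s4 (successors ∅): φ is true.
  s5 (successors {s3, s7}): φ is false.
  s6 (successors {s5, s6}): φ is true.
  s7 (successors {s5}): φ is false.
For instance, at s2:
  At s2: ~<>p & []q is false, p is true, so (~<>p & []q) | p is true.
    At s2: ~<>p is false, []q is false, so ~<>p & []q is false.
      At s2: <>p is true, so ~<>p is false.
      At s2: []q requires q at every successor {s5, s6}.
        q fails at s5, so []q is false at s2.
Satisfying worlds: {s0, s1, s2, s3, s4, s6}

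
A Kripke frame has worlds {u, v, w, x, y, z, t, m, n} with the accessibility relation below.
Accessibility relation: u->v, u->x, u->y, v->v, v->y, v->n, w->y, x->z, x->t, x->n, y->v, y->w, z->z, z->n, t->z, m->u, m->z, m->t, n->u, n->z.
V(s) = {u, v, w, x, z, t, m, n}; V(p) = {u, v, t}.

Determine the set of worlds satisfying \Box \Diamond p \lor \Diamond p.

Let φ = \Box \Diamond p \lor \Diamond p. Evaluate φ at each world:
  u (successors {v, x, y}): φ is true.
  v (successors {v, y, n}): φ is true.
  w (successors {y}): φ is true.
  x (successors {z, t, n}): φ is true.
  y (successors {v, w}): φ is true.
  z (successors {z, n}): φ is false.
  t (successors {z}): φ is false.
  m (successors {u, z, t}): φ is true.
  n (successors {u, z}): φ is true.
For instance, at u:
  At u: \Box \Diamond p is true, \Diamond p is true, so \Box \Diamond p \lor \Diamond p is true.
    At u: \Box \Diamond p requires \Diamond p at every successor {v, x, y}.
      At v: \Diamond p is true.
      At x: \Diamond p is true.
      At y: \Diamond p is true.
    So \Box \Diamond p is true at u.
    At u: \Diamond p requires p at some successor in {v, x, y}.
      p holds at v, so \Diamond p is true at u.
Satisfying worlds: {u, v, w, x, y, m, n}

u, v, w, x, y, m, n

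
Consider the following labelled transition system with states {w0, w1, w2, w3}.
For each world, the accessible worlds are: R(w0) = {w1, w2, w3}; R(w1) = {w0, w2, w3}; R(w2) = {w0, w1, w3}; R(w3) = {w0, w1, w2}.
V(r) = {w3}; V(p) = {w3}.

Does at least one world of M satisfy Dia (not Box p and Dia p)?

Let φ = Dia (not Box p and Dia p). Evaluate φ at each world:
  w0 (successors {w1, w2, w3}): φ is true.
  w1 (successors {w0, w2, w3}): φ is true.
  w2 (successors {w0, w1, w3}): φ is true.
  w3 (successors {w0, w1, w2}): φ is true.
Detail at w0 (witness):
  At w0: Dia (not Box p and Dia p) requires not Box p and Dia p at some successor in {w1, w2, w3}.
    not Box p and Dia p holds at w1, so Dia (not Box p and Dia p) is true at w0.
      At w1: not Box p is true, Dia p is true, so not Box p and Dia p is true.

Yes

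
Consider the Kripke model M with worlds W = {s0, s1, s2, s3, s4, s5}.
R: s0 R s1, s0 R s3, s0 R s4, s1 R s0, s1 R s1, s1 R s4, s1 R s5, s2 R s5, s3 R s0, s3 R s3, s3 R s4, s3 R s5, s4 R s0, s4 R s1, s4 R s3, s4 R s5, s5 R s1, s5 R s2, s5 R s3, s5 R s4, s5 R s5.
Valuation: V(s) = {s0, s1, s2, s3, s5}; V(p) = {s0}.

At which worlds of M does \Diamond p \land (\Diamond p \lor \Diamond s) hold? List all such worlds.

Let φ = \Diamond p \land (\Diamond p \lor \Diamond s). Evaluate φ at each world:
  s0 (successors {s1, s3, s4}): φ is false.
  s1 (successors {s0, s1, s4, s5}): φ is true.
  s2 (successors {s5}): φ is false.
  s3 (successors {s0, s3, s4, s5}): φ is true.
  s4 (successors {s0, s1, s3, s5}): φ is true.
  s5 (successors {s1, s2, s3, s4, s5}): φ is false.
For instance, at s5:
  At s5: \Diamond p is false, \Diamond p \lor \Diamond s is true, so \Diamond p \land (\Diamond p \lor \Diamond s) is false.
    At s5: \Diamond p requires p at some successor in {s1, s2, s3, s4, s5}.
      At s1: p is false.
      At s2: p is false.
      At s3: p is false.
      At s4: p is false.
      At s5: p is false.
    So \Diamond p is false at s5.
    At s5: \Diamond p is false, \Diamond s is true, so \Diamond p \lor \Diamond s is true.
      At s5: \Diamond p requires p at some successor in {s1, s2, s3, s4, s5}.
        At s1: p is false.
        At s2: p is false.
        At s3: p is false.
        At s4: p is false.
        At s5: p is false.
      So \Diamond p is false at s5.
      At s5: \Diamond s requires s at some successor in {s1, s2, s3, s4, s5}.
        s holds at s1, so \Diamond s is true at s5.
Satisfying worlds: {s1, s3, s4}

s1, s3, s4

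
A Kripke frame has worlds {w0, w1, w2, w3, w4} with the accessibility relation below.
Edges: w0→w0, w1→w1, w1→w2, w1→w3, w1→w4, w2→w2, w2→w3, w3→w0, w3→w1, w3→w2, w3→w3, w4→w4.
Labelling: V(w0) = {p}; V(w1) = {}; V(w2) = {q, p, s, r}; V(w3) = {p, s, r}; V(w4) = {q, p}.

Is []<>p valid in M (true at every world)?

Let φ = []<>p. Evaluate φ at each world:
  w0 (successors {w0}): φ is true.
  w1 (successors {w1, w2, w3, w4}): φ is true.
  w2 (successors {w2, w3}): φ is true.
  w3 (successors {w0, w1, w2, w3}): φ is true.
  w4 (successors {w4}): φ is true.
For instance, at w4:
  At w4: []<>p requires <>p at every successor {w4}.
      At w4: <>p requires p at some successor in {w4}.
        p holds at w4, so <>p is true at w4.
  So []<>p is true at w4.

Yes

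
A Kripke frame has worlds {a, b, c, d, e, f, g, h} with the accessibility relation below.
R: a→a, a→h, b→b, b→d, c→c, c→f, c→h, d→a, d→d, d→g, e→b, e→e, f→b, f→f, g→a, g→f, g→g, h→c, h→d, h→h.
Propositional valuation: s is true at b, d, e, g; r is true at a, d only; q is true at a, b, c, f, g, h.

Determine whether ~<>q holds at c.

No

Recall that <>ψ holds at a world iff ψ holds at some accessible world.
At c: <>q is true, so ~<>q is false.
  At c: <>q requires q at some successor in {c, f, h}.
    q holds at c, so <>q is true at c.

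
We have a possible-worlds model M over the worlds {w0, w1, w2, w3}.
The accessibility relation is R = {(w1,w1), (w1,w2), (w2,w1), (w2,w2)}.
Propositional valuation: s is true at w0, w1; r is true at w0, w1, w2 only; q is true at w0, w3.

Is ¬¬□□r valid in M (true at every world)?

Let φ = ¬¬□□r. Evaluate φ at each world:
  w0 (successors ∅): φ is true.
  w1 (successors {w1, w2}): φ is true.
  w2 (successors {w1, w2}): φ is true.
  w3 (successors ∅): φ is true.
For instance, at w1:
  At w1: ¬□□r is false, so ¬¬□□r is true.
    At w1: □□r is true, so ¬□□r is false.
      At w1: □□r requires □r at every successor {w1, w2}.
        At w1: □r is true.
        At w2: □r is true.
      So □□r is true at w1.

Yes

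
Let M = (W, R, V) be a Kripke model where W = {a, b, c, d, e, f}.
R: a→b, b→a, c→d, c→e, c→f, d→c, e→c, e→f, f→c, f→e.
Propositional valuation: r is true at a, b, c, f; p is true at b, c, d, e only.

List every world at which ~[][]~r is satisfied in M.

a, b, c, d, e, f

Let φ = ~[][]~r. Evaluate φ at each world:
  a (successors {b}): φ is true.
  b (successors {a}): φ is true.
  c (successors {d, e, f}): φ is true.
  d (successors {c}): φ is true.
  e (successors {c, f}): φ is true.
  f (successors {c, e}): φ is true.
For instance, at d:
  At d: [][]~r is false, so ~[][]~r is true.
    At d: [][]~r requires []~r at every successor {c}.
      []~r fails at c, so [][]~r is false at d.
Satisfying worlds: {a, b, c, d, e, f}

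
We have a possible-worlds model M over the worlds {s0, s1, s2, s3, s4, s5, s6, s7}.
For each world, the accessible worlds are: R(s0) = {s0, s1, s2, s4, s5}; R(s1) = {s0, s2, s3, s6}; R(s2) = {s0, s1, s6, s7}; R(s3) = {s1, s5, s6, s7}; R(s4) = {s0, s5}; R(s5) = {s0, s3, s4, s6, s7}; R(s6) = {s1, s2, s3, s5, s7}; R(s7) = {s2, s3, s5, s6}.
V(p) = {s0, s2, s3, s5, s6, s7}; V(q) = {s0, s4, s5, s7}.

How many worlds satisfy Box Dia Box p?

Let φ = Box Dia Box p. Evaluate φ at each world:
  s0 (successors {s0, s1, s2, s4, s5}): φ is false.
  s1 (successors {s0, s2, s3, s6}): φ is true.
  s2 (successors {s0, s1, s6, s7}): φ is false.
  s3 (successors {s1, s5, s6, s7}): φ is false.
  s4 (successors {s0, s5}): φ is true.
  s5 (successors {s0, s3, s4, s6, s7}): φ is false.
  s6 (successors {s1, s2, s3, s5, s7}): φ is false.
  s7 (successors {s2, s3, s5, s6}): φ is true.
For instance, at s3:
  At s3: Box Dia Box p requires Dia Box p at every successor {s1, s5, s6, s7}.
    Dia Box p fails at s1, so Box Dia Box p is false at s3.
      At s1: Dia Box p requires Box p at some successor in {s0, s2, s3, s6}.
        At s0: Box p is false.
        At s2: Box p is false.
        At s3: Box p is false.
        At s6: Box p is false.
      So Dia Box p is false at s1.
Satisfying worlds: {s1, s4, s7}

3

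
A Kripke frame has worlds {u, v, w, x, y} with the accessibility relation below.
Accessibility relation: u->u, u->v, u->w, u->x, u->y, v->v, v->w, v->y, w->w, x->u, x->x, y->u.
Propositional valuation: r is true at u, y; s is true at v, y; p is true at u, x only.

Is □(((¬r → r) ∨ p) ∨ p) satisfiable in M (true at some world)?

Recall that □ψ holds at a world iff ψ holds at every accessible world, and ◇ψ holds iff ψ holds at some accessible world.
Let φ = □(((¬r → r) ∨ p) ∨ p). Evaluate φ at each world:
  u (successors {u, v, w, x, y}): φ is false.
  v (successors {v, w, y}): φ is false.
  w (successors {w}): φ is false.
  x (successors {u, x}): φ is true.
  y (successors {u}): φ is true.
Detail at x (witness):
  At x: □(((¬r → r) ∨ p) ∨ p) requires ((¬r → r) ∨ p) ∨ p at every successor {u, x}.
    At u: ((¬r → r) ∨ p) ∨ p is true.
    At x: ((¬r → r) ∨ p) ∨ p is true.
  So □(((¬r → r) ∨ p) ∨ p) is true at x.

Yes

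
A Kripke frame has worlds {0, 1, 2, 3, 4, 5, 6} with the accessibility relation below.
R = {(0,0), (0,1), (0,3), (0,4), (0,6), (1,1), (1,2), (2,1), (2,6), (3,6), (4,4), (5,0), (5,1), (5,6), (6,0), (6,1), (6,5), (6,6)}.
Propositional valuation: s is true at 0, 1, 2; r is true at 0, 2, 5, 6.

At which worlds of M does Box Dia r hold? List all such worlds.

Recall that Box ψ holds at a world iff ψ holds at every accessible world, and Dia ψ holds iff ψ holds at some accessible world.
Let φ = Box Dia r. Evaluate φ at each world:
  0 (successors {0, 1, 3, 4, 6}): φ is false.
  1 (successors {1, 2}): φ is true.
  2 (successors {1, 6}): φ is true.
  3 (successors {6}): φ is true.
  4 (successors {4}): φ is false.
  5 (successors {0, 1, 6}): φ is true.
  6 (successors {0, 1, 5, 6}): φ is true.
For instance, at 2:
  At 2: Box Dia r requires Dia r at every successor {1, 6}.
      At 1: Dia r requires r at some successor in {1, 2}.
        r holds at 2, so Dia r is true at 1.
      At 6: Dia r requires r at some successor in {0, 1, 5, 6}.
        r holds at 0, so Dia r is true at 6.
  So Box Dia r is true at 2.
Satisfying worlds: {1, 2, 3, 5, 6}

1, 2, 3, 5, 6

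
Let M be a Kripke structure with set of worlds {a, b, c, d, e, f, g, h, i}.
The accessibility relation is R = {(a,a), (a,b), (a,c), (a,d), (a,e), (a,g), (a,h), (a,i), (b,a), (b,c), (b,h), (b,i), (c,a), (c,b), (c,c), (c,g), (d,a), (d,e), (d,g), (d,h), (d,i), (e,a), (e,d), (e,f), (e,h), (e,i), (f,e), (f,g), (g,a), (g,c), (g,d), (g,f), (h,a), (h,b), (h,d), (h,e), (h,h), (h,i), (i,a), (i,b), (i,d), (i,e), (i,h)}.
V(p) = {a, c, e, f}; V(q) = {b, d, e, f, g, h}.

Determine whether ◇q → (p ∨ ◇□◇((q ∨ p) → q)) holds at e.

At e: ◇q is true, p ∨ ◇□◇((q ∨ p) → q) is true, so ◇q → (p ∨ ◇□◇((q ∨ p) → q)) is true.
  At e: ◇q requires q at some successor in {a, d, f, h, i}.
    q holds at d, so ◇q is true at e.
  At e: p is true, ◇□◇((q ∨ p) → q) is true, so p ∨ ◇□◇((q ∨ p) → q) is true.
    At e: ◇□◇((q ∨ p) → q) requires □◇((q ∨ p) → q) at some successor in {a, d, f, h, i}.
      □◇((q ∨ p) → q) holds at a, so ◇□◇((q ∨ p) → q) is true at e.

Yes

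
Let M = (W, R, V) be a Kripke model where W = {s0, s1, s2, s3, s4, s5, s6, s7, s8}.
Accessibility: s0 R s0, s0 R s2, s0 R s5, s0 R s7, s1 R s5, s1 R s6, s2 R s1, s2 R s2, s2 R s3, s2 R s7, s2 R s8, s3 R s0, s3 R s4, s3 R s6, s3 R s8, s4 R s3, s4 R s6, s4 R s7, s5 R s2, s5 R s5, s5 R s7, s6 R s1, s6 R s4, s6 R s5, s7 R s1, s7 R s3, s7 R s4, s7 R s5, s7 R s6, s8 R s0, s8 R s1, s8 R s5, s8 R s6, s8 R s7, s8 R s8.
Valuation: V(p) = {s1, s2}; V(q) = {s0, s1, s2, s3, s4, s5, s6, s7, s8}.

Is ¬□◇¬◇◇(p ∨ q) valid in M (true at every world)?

Yes

Recall that □ψ holds at a world iff ψ holds at every accessible world, and ◇ψ holds iff ψ holds at some accessible world.
Let φ = ¬□◇¬◇◇(p ∨ q). Evaluate φ at each world:
  s0 (successors {s0, s2, s5, s7}): φ is true.
  s1 (successors {s5, s6}): φ is true.
  s2 (successors {s1, s2, s3, s7, s8}): φ is true.
  s3 (successors {s0, s4, s6, s8}): φ is true.
  s4 (successors {s3, s6, s7}): φ is true.
  s5 (successors {s2, s5, s7}): φ is true.
  s6 (successors {s1, s4, s5}): φ is true.
  s7 (successors {s1, s3, s4, s5, s6}): φ is true.
  s8 (successors {s0, s1, s5, s6, s7, s8}): φ is true.
For instance, at s0:
  At s0: □◇¬◇◇(p ∨ q) is false, so ¬□◇¬◇◇(p ∨ q) is true.
    At s0: □◇¬◇◇(p ∨ q) requires ◇¬◇◇(p ∨ q) at every successor {s0, s2, s5, s7}.
      ◇¬◇◇(p ∨ q) fails at s0, so □◇¬◇◇(p ∨ q) is false at s0.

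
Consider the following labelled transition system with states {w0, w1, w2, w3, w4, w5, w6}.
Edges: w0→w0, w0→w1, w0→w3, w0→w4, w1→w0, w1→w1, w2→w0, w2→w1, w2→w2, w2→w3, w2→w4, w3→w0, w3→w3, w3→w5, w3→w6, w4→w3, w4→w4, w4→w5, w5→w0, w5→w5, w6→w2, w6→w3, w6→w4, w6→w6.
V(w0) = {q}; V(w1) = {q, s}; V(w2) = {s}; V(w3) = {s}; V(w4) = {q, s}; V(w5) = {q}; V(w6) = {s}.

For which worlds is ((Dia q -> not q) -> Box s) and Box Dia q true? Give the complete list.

w0, w1, w4, w5, w6

Let φ = ((Dia q -> not q) -> Box s) and Box Dia q. Evaluate φ at each world:
  w0 (successors {w0, w1, w3, w4}): φ is true.
  w1 (successors {w0, w1}): φ is true.
  w2 (successors {w0, w1, w2, w3, w4}): φ is false.
  w3 (successors {w0, w3, w5, w6}): φ is false.
  w4 (successors {w3, w4, w5}): φ is true.
  w5 (successors {w0, w5}): φ is true.
  w6 (successors {w2, w3, w4, w6}): φ is true.
For instance, at w5:
  At w5: (Dia q -> not q) -> Box s is true, Box Dia q is true, so ((Dia q -> not q) -> Box s) and Box Dia q is true.
    At w5: Dia q -> not q is false, Box s is false, so (Dia q -> not q) -> Box s is true.
      At w5: Dia q is true, not q is false, so Dia q -> not q is false.
      At w5: Box s requires s at every successor {w0, w5}.
        s fails at w0, so Box s is false at w5.
    At w5: Box Dia q requires Dia q at every successor {w0, w5}.
      At w0: Dia q is true.
      At w5: Dia q is true.
    So Box Dia q is true at w5.
Satisfying worlds: {w0, w1, w4, w5, w6}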